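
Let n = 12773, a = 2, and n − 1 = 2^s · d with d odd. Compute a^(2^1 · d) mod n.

n − 1 = 12772 = 2^2 · 3193, so s = 2 and d = 3193.
x_0 = 2^3193 mod 12773 = 6991.
x_1 = 6991^2 mod 12773 = 4583.

4583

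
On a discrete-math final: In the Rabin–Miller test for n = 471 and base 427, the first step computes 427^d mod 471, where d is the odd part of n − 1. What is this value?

427

n − 1 = 470 = 2^1 · 235, so s = 1 and d = 235.
Repeated squaring mod 471: 427^1 ≡ 427, 427^2 ≡ 52, 427^4 ≡ 349, 427^8 ≡ 283, 427^16 ≡ 19, 427^32 ≡ 361, 427^64 ≡ 325, 427^128 ≡ 121.
235 = 128 + 64 + 32 + 8 + 2 + 1, so 427^235 ≡ 121·325·361·283·52·427 ≡ 427 (mod 471).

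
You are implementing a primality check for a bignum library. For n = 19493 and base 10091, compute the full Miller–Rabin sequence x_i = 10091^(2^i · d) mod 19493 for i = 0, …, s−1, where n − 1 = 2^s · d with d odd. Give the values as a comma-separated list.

n − 1 = 19492 = 2^2 · 4873, so s = 2 and d = 4873.
x_0 = 10091^4873 mod 19493 = 5459.
x_1 = 5459^2 mod 19493 = 15377.

5459, 15377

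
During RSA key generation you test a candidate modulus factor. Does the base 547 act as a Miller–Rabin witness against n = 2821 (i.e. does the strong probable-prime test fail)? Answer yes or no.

no

n − 1 = 2820 = 2^2 · 705, so s = 2 and d = 705.
By repeated squaring, 547^705 ≡ 1 (mod 2821).
x_0 = 547^705 mod 2821 = 1.
x_0 = 1, so 547 is not a witness.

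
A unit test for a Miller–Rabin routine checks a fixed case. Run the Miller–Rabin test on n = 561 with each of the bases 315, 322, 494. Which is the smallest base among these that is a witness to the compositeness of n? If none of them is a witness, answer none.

315

n − 1 = 560 = 2^4 · 35, so s = 4 and d = 35.
Base 315: x_0 = 315^35 mod 561 = 219. x_0 is neither 1 nor 560, so continue squaring. x_1 = 219^2 mod 561 = 276. x_2 = 276^2 mod 561 = 441. x_3 = 441^2 mod 561 = 375. Reached i = s−1 = 3 without hitting −1: 315 is a Miller–Rabin witness and 561 is composite.
Base 322: x_0 = 322^35 mod 561 = 67. x_0 is neither 1 nor 560, so continue squaring. x_1 = 67^2 mod 561 = 1. x_1 = 1 but x_0 ≠ ±1, a nontrivial square root of 1 — 322 is a witness and 561 is composite.
Base 494: x_0 = 494^35 mod 561 = 494. x_0 is neither 1 nor 560, so continue squaring. x_1 = 494^2 mod 561 = 1. x_1 = 1 but x_0 ≠ ±1, a nontrivial square root of 1 — 494 is a witness and 561 is composite.
The smallest witness among the given bases is 315.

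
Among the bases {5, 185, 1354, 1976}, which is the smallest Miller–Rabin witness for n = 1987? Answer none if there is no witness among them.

n − 1 = 1986 = 2^1 · 993, so s = 1 and d = 993.
Base 5: x_0 = 5^993 mod 1987 = 1986. x_0 = 1986 ≡ −1, so 5 is not a witness.
Base 185: x_0 = 185^993 mod 1987 = 1986. x_0 = 1986 ≡ −1, so 185 is not a witness.
Base 1354: x_0 = 1354^993 mod 1987 = 1. x_0 = 1, so 1354 is not a witness.
Base 1976: x_0 = 1976^993 mod 1987 = 1986. x_0 = 1986 ≡ −1, so 1976 is not a witness.
No listed base is a witness for 1987.

none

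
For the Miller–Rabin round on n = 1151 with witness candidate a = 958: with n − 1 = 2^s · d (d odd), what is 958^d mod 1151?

n − 1 = 1150 = 2^1 · 575, so s = 1 and d = 575.
Repeated squaring mod 1151: 958^1 ≡ 958, 958^2 ≡ 417, 958^4 ≡ 88, 958^8 ≡ 838, 958^16 ≡ 134, 958^32 ≡ 691, 958^64 ≡ 967, 958^128 ≡ 477, 958^256 ≡ 782, 958^512 ≡ 343.
575 = 512 + 32 + 16 + 8 + 4 + 2 + 1, so 958^575 ≡ 343·691·134·838·88·417·958 ≡ 1150 (mod 1151).

1150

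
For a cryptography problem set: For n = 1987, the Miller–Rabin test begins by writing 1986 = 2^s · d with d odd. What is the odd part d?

993

Halving: 1986 → 993; 993 is odd.
So 1986 = 2^1 · 993.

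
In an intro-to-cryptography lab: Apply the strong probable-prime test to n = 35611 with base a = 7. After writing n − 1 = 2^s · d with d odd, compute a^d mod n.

4777

n − 1 = 35610 = 2^1 · 17805, so s = 1 and d = 17805.
Repeated squaring mod 35611: 7^1 ≡ 7, 7^2 ≡ 49, 7^4 ≡ 2401, 7^8 ≡ 31430, 7^16 ≡ 31371, 7^32 ≡ 29656, 7^64 ≡ 29080, 7^128 ≡ 27594, 7^256 ≡ 30045, 7^512 ≡ 34397, 7^1024 ≡ 13745, 7^2048 ≡ 8670, 7^4096 ≡ 29690, 7^8192 ≡ 17017, 7^16384 ≡ 25248.
17805 = 16384 + 1024 + 256 + 128 + 8 + 4 + 1, so 7^17805 ≡ 25248·13745·30045·27594·31430·2401·7 ≡ 4777 (mod 35611).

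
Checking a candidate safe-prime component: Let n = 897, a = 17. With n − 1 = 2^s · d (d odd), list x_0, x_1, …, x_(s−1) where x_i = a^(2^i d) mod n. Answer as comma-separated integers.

n − 1 = 896 = 2^7 · 7, so s = 7 and d = 7.
x_0 = 17^7 mod 897 = 641.
x_1 = 641^2 mod 897 = 55.
x_2 = 55^2 mod 897 = 334.
x_3 = 334^2 mod 897 = 328.
x_4 = 328^2 mod 897 = 841.
x_5 = 841^2 mod 897 = 445.
x_6 = 445^2 mod 897 = 685.

641, 55, 334, 328, 841, 445, 685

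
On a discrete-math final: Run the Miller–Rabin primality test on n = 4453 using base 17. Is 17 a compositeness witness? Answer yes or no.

n − 1 = 4452 = 2^2 · 1113, so s = 2 and d = 1113.
x_0 = 17^1113 mod 4453 = 3932.
x_0 is neither 1 nor 4452, so continue squaring.
x_1 = 3932^2 mod 4453 = 4261.
Reached i = s−1 = 1 without hitting −1: 17 is a Miller–Rabin witness and 4453 is composite.

yes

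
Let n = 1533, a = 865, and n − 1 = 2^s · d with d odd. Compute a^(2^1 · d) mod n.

n − 1 = 1532 = 2^2 · 383, so s = 2 and d = 383.
x_0 = 865^383 mod 1533 = 205.
x_1 = 205^2 mod 1533 = 634.

634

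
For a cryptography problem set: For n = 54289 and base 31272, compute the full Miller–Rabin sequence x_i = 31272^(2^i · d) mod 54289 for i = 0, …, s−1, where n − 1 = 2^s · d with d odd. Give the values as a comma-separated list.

46977, 44968, 18641, 37281

n − 1 = 54288 = 2^4 · 3393, so s = 4 and d = 3393.
x_0 = 31272^3393 mod 54289 = 46977.
x_1 = 46977^2 mod 54289 = 44968.
x_2 = 44968^2 mod 54289 = 18641.
x_3 = 18641^2 mod 54289 = 37281.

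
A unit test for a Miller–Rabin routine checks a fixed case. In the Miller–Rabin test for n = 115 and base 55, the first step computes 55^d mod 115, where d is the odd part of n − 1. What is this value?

35

n − 1 = 114 = 2^1 · 57, so s = 1 and d = 57.
Repeated squaring mod 115: 55^1 ≡ 55, 55^2 ≡ 35, 55^4 ≡ 75, 55^8 ≡ 105, 55^16 ≡ 100, 55^32 ≡ 110.
57 = 32 + 16 + 8 + 1, so 55^57 ≡ 110·100·105·55 ≡ 35 (mod 115).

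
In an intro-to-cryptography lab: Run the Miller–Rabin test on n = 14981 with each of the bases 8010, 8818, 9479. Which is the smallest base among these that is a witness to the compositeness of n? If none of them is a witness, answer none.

n − 1 = 14980 = 2^2 · 3745, so s = 2 and d = 3745.
Base 8010: x_0 = 8010^3745 mod 14981 = 1. x_0 = 1, so 8010 is not a witness.
Base 8818: x_0 = 8818^3745 mod 14981 = 6105. x_0 is neither 1 nor 14980, so continue squaring. x_1 = 6105^2 mod 14981 = 13278. Reached i = s−1 = 1 without hitting −1: 8818 is a Miller–Rabin witness and 14981 is composite.
Base 9479: x_0 = 9479^3745 mod 14981 = 1492. x_0 is neither 1 nor 14980, so continue squaring. x_1 = 1492^2 mod 14981 = 8876. Reached i = s−1 = 1 without hitting −1: 9479 is a Miller–Rabin witness and 14981 is composite.
The smallest witness among the given bases is 8818.

8818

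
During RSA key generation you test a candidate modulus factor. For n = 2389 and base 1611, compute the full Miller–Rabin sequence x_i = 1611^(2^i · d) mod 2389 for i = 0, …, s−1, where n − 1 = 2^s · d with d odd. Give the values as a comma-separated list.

285, 2388

n − 1 = 2388 = 2^2 · 597, so s = 2 and d = 597.
x_0 = 1611^597 mod 2389 = 285.
x_1 = 285^2 mod 2389 = 2388.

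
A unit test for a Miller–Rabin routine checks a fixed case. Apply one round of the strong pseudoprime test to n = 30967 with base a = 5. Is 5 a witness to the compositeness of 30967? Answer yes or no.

n − 1 = 30966 = 2^1 · 15483, so s = 1 and d = 15483.
Repeated squaring mod 30967: 5^1 ≡ 5, 5^2 ≡ 25, 5^4 ≡ 625, 5^8 ≡ 19021, 5^16 ≡ 10980, 5^32 ≡ 5869, 5^64 ≡ 9857, 5^128 ≡ 16970, 5^256 ≡ 18767, 5^512 ≡ 12598, 5^1024 ≡ 3729, 5^2048 ≡ 1258, 5^4096 ≡ 3247, 5^8192 ≡ 14229.
15483 = 8192 + 4096 + 2048 + 1024 + 64 + 32 + 16 + 8 + 2 + 1, so 5^15483 ≡ 14229·3247·1258·3729·9857·5869·10980·19021·25·5 ≡ 15868 (mod 30967).
x_0 = 5^15483 mod 30967 = 15868.
x_0 ∉ {1, 30966} and s = 1, so 5 is a Miller–Rabin witness and 30967 is composite.

yes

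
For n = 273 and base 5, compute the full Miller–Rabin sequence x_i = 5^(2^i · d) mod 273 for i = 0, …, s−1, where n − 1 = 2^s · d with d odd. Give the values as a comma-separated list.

122, 142, 235, 79

n − 1 = 272 = 2^4 · 17, so s = 4 and d = 17.
x_0 = 5^17 mod 273 = 122.
x_1 = 122^2 mod 273 = 142.
x_2 = 142^2 mod 273 = 235.
x_3 = 235^2 mod 273 = 79.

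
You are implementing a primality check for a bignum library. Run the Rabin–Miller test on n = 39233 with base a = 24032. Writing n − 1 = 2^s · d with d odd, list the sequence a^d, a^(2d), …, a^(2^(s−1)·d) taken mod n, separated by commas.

n − 1 = 39232 = 2^6 · 613, so s = 6 and d = 613.
x_0 = 24032^613 mod 39233 = 28928.
x_1 = 28928^2 mod 39233 = 28527.
x_2 = 28527^2 mod 39233 = 18843.
x_3 = 18843^2 mod 39233 = 39232.
x_4 = 39232^2 mod 39233 = 1.
x_5 = 1^2 mod 39233 = 1.

28928, 28527, 18843, 39232, 1, 1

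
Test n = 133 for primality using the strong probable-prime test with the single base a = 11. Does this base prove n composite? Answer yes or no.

no

n − 1 = 132 = 2^2 · 33, so s = 2 and d = 33.
x_0 = 11^33 mod 133 = 1.
x_0 = 1, so 11 is not a witness.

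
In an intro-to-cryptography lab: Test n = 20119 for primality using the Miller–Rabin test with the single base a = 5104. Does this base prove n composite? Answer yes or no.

n − 1 = 20118 = 2^1 · 10059, so s = 1 and d = 10059.
x_0 = 5104^10059 mod 20119 = 8657.
x_0 ∉ {1, 20118} and s = 1, so 5104 is a Miller–Rabin witness and 20119 is composite.

yes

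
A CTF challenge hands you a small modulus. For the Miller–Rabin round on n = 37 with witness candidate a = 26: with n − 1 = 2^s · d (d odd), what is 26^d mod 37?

n − 1 = 36 = 2^2 · 9, so s = 2 and d = 9.
26^9 mod 37 = 1.

1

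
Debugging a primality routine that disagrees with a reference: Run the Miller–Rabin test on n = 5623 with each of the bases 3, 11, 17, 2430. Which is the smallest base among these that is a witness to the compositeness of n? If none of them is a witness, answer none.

n − 1 = 5622 = 2^1 · 2811, so s = 1 and d = 2811.
Base 3: x_0 = 3^2811 mod 5623 = 5622. x_0 = 5622 ≡ −1, so 3 is not a witness.
Base 11: x_0 = 11^2811 mod 5623 = 1. x_0 = 1, so 11 is not a witness.
Base 17: x_0 = 17^2811 mod 5623 = 1. x_0 = 1, so 17 is not a witness.
Base 2430: x_0 = 2430^2811 mod 5623 = 1. x_0 = 1, so 2430 is not a witness.
No listed base is a witness for 5623.

none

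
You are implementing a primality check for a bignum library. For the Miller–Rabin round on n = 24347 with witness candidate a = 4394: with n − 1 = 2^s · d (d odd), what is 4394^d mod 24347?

6094

n − 1 = 24346 = 2^1 · 12173, so s = 1 and d = 12173.
Repeated squaring mod 24347: 4394^1 ≡ 4394, 4394^2 ≡ 65, 4394^4 ≡ 4225, 4394^8 ≡ 4274, 4394^16 ≡ 6826, 4394^32 ≡ 18465, 4394^64 ≡ 837, 4394^128 ≡ 18853, 4394^256 ≡ 18103, 4394^512 ≡ 7989, 4394^1024 ≡ 10634, 4394^2048 ≡ 14488, 4394^4096 ≡ 6657, 4394^8192 ≡ 4109.
12173 = 8192 + 2048 + 1024 + 512 + 256 + 128 + 8 + 4 + 1, so 4394^12173 ≡ 4109·14488·10634·7989·18103·18853·4274·4225·4394 ≡ 6094 (mod 24347).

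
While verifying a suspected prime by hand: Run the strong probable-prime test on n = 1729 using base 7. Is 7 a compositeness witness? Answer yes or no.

yes

n − 1 = 1728 = 2^6 · 27, so s = 6 and d = 27.
x_0 = 7^27 mod 1729 = 343.
x_0 is neither 1 nor 1728, so continue squaring.
x_1 = 343^2 mod 1729 = 77.
x_2 = 77^2 mod 1729 = 742.
x_3 = 742^2 mod 1729 = 742.
x_4 = 742^2 mod 1729 = 742.
x_5 = 742^2 mod 1729 = 742.
Reached i = s−1 = 5 without hitting −1: 7 is a Miller–Rabin witness and 1729 is composite.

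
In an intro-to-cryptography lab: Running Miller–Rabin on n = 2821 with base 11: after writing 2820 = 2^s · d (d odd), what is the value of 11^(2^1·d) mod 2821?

1520

n − 1 = 2820 = 2^2 · 705, so s = 2 and d = 705.
Repeated squaring mod 2821: 11^1 ≡ 11, 11^2 ≡ 121, 11^4 ≡ 536, 11^8 ≡ 2375, 11^16 ≡ 1446, 11^32 ≡ 555, 11^64 ≡ 536, 11^128 ≡ 2375, 11^256 ≡ 1446, 11^512 ≡ 555.
705 = 512 + 128 + 64 + 1, so 11^705 ≡ 555·2375·536·11 ≡ 1828 (mod 2821).
x_0 = 1828.
x_1 = 1828^2 mod 2821 = 1520.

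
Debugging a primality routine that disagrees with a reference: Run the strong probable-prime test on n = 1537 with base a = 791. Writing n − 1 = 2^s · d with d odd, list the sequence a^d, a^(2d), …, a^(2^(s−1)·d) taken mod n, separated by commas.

n − 1 = 1536 = 2^9 · 3, so s = 9 and d = 3.
x_0 = 791^3 mod 1537 = 1208.
x_1 = 1208^2 mod 1537 = 651.
x_2 = 651^2 mod 1537 = 1126.
x_3 = 1126^2 mod 1537 = 1388.
x_4 = 1388^2 mod 1537 = 683.
x_5 = 683^2 mod 1537 = 778.
x_6 = 778^2 mod 1537 = 1243.
x_7 = 1243^2 mod 1537 = 364.
x_8 = 364^2 mod 1537 = 314.

1208, 651, 1126, 1388, 683, 778, 1243, 364, 314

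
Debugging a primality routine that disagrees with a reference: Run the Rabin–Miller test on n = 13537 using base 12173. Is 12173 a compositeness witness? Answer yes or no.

n − 1 = 13536 = 2^5 · 423, so s = 5 and d = 423.
x_0 = 12173^423 mod 13537 = 11615.
x_0 is neither 1 nor 13536, so continue squaring.
x_1 = 11615^2 mod 13537 = 12020.
x_2 = 12020^2 mod 13537 = 13536.
x_2 ≡ −1, so 12173 is not a witness.

no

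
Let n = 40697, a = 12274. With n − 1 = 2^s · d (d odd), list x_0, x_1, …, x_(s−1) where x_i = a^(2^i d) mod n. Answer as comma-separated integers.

34414, 40696, 1

n − 1 = 40696 = 2^3 · 5087, so s = 3 and d = 5087.
x_0 = 12274^5087 mod 40697 = 34414.
x_1 = 34414^2 mod 40697 = 40696.
x_2 = 40696^2 mod 40697 = 1.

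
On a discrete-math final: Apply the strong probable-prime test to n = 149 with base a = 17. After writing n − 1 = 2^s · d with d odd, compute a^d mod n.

n − 1 = 148 = 2^2 · 37, so s = 2 and d = 37.
17^37 mod 149 = 1.

1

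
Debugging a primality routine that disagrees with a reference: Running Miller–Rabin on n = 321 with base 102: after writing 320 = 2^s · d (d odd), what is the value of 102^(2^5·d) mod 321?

n − 1 = 320 = 2^6 · 5, so s = 6 and d = 5.
x_0 = 102^5 mod 321 = 192.
x_1 = 192^2 mod 321 = 270.
x_2 = 270^2 mod 321 = 33.
x_3 = 33^2 mod 321 = 126.
x_4 = 126^2 mod 321 = 147.
x_5 = 147^2 mod 321 = 102.

102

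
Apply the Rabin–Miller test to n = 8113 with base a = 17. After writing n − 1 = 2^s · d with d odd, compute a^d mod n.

n − 1 = 8112 = 2^4 · 507, so s = 4 and d = 507.
17^507 mod 8113 = 1854.

1854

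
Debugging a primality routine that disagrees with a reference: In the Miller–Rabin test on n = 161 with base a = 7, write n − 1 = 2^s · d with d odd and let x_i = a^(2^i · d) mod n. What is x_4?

n − 1 = 160 = 2^5 · 5, so s = 5 and d = 5.
x_0 = 7^5 mod 161 = 63.
x_1 = 63^2 mod 161 = 105.
x_2 = 105^2 mod 161 = 77.
x_3 = 77^2 mod 161 = 133.
x_4 = 133^2 mod 161 = 140.

140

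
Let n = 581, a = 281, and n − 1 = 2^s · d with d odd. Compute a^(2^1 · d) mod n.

n − 1 = 580 = 2^2 · 145, so s = 2 and d = 145.
Repeated squaring mod 581: 281^1 ≡ 281, 281^2 ≡ 526, 281^4 ≡ 120, 281^8 ≡ 456, 281^16 ≡ 519, 281^32 ≡ 358, 281^64 ≡ 344, 281^128 ≡ 393.
145 = 128 + 16 + 1, so 281^145 ≡ 393·519·281 ≡ 239 (mod 581).
x_0 = 239.
x_1 = 239^2 mod 581 = 183.

183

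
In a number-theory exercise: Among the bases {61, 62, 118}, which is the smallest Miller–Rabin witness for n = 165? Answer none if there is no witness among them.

61

n − 1 = 164 = 2^2 · 41, so s = 2 and d = 41.
Base 61: x_0 = 61^41 mod 165 = 61. x_0 is neither 1 nor 164, so continue squaring. x_1 = 61^2 mod 165 = 91. Reached i = s−1 = 1 without hitting −1: 61 is a Miller–Rabin witness and 165 is composite.
Base 62: x_0 = 62^41 mod 165 = 62. x_0 is neither 1 nor 164, so continue squaring. x_1 = 62^2 mod 165 = 49. Reached i = s−1 = 1 without hitting −1: 62 is a Miller–Rabin witness and 165 is composite.
Base 118: x_0 = 118^41 mod 165 = 118. x_0 is neither 1 nor 164, so continue squaring. x_1 = 118^2 mod 165 = 64. Reached i = s−1 = 1 without hitting −1: 118 is a Miller–Rabin witness and 165 is composite.
The smallest witness among the given bases is 61.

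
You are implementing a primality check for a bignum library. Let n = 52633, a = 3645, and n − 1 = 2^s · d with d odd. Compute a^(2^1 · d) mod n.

49029

n − 1 = 52632 = 2^3 · 6579, so s = 3 and d = 6579.
x_0 = 3645^6579 mod 52633 = 27397.
x_1 = 27397^2 mod 52633 = 49029.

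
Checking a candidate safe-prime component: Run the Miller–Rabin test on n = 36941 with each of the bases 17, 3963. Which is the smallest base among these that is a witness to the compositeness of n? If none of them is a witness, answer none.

17

n − 1 = 36940 = 2^2 · 9235, so s = 2 and d = 9235.
Base 17: x_0 = 17^9235 mod 36941 = 6188. x_0 is neither 1 nor 36940, so continue squaring. x_1 = 6188^2 mod 36941 = 20468. Reached i = s−1 = 1 without hitting −1: 17 is a Miller–Rabin witness and 36941 is composite.
Base 3963: x_0 = 3963^9235 mod 36941 = 35878. x_0 is neither 1 nor 36940, so continue squaring. x_1 = 35878^2 mod 36941 = 21739. Reached i = s−1 = 1 without hitting −1: 3963 is a Miller–Rabin witness and 36941 is composite.
The smallest witness among the given bases is 17.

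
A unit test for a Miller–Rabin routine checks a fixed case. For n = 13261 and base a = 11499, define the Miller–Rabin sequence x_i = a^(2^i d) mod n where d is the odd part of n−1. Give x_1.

n − 1 = 13260 = 2^2 · 3315, so s = 2 and d = 3315.
Repeated squaring mod 13261: 11499^1 ≡ 11499, 11499^2 ≡ 1570, 11499^4 ≡ 11615, 11499^8 ≡ 4072, 11499^16 ≡ 4934, 11499^32 ≡ 10421, 11499^64 ≡ 2912, 11499^128 ≡ 5965, 11499^256 ≡ 1962, 11499^512 ≡ 3754, 11499^1024 ≡ 9334, 11499^2048 ≡ 12047.
3315 = 2048 + 1024 + 128 + 64 + 32 + 16 + 2 + 1, so 11499^3315 ≡ 12047·9334·5965·2912·10421·4934·1570·11499 ≡ 729 (mod 13261).
x_0 = 729.
x_1 = 729^2 mod 13261 = 1001.

1001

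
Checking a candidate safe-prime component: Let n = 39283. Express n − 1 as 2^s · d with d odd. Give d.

Halving: 39282 → 19641; 19641 is odd.
So 39282 = 2^1 · 19641.

19641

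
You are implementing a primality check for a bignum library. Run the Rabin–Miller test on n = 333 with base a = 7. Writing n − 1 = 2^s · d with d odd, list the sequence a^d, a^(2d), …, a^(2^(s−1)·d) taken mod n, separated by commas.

49, 70

n − 1 = 332 = 2^2 · 83, so s = 2 and d = 83.
x_0 = 7^83 mod 333 = 49.
x_1 = 49^2 mod 333 = 70.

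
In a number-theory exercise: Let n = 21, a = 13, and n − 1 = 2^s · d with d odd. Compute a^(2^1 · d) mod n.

n − 1 = 20 = 2^2 · 5, so s = 2 and d = 5.
Repeated squaring mod 21: 13^1 ≡ 13, 13^2 ≡ 1, 13^4 ≡ 1.
5 = 4 + 1, so 13^5 ≡ 1·13 ≡ 13 (mod 21).
x_0 = 13.
x_1 = 13^2 mod 21 = 1.

1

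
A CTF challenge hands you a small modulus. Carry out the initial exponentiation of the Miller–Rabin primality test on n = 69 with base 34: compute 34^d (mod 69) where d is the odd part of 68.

37

n − 1 = 68 = 2^2 · 17, so s = 2 and d = 17.
By repeated squaring, 34^17 ≡ 37 (mod 69).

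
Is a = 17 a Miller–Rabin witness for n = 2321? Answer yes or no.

n − 1 = 2320 = 2^4 · 145, so s = 4 and d = 145.
x_0 = 17^145 mod 2321 = 1165.
x_0 is neither 1 nor 2320, so continue squaring.
x_1 = 1165^2 mod 2321 = 1761.
x_2 = 1761^2 mod 2321 = 265.
x_3 = 265^2 mod 2321 = 595.
Reached i = s−1 = 3 without hitting −1: 17 is a Miller–Rabin witness and 2321 is composite.

yes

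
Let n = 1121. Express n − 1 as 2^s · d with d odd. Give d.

Halving: 1120 → 560 → 280 → 140 → 70 → 35; 35 is odd.
So 1120 = 2^5 · 35.

35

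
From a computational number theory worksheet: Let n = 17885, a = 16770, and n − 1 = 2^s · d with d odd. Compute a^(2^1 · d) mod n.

n − 1 = 17884 = 2^2 · 4471, so s = 2 and d = 4471.
x_0 = 16770^4471 mod 17885 = 10470.
x_1 = 10470^2 mod 17885 = 3735.

3735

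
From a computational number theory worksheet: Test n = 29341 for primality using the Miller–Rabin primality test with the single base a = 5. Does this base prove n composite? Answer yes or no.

n − 1 = 29340 = 2^2 · 7335, so s = 2 and d = 7335.
Repeated squaring mod 29341: 5^1 ≡ 5, 5^2 ≡ 25, 5^4 ≡ 625, 5^8 ≡ 9192, 5^16 ≡ 20125, 5^32 ≡ 21802, 5^64 ≡ 3004, 5^128 ≡ 16329, 5^256 ≡ 14574, 5^512 ≡ 1977, 5^1024 ≡ 6176, 5^2048 ≡ 29017, 5^4096 ≡ 16953.
7335 = 4096 + 2048 + 1024 + 128 + 32 + 4 + 2 + 1, so 5^7335 ≡ 16953·29017·6176·16329·21802·625·25·5 ≡ 15127 (mod 29341).
x_0 = 5^7335 mod 29341 = 15127.
x_0 is neither 1 nor 29340, so continue squaring.
x_1 = 15127^2 mod 29341 = 25011.
Reached i = s−1 = 1 without hitting −1: 5 is a Miller–Rabin witness and 29341 is composite.

yes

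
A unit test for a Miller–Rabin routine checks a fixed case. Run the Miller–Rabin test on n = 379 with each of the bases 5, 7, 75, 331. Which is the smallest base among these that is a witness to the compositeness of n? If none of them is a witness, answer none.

none

n − 1 = 378 = 2^1 · 189, so s = 1 and d = 189.
Base 5: x_0 = 5^189 mod 379 = 1. x_0 = 1, so 5 is not a witness.
Base 7: x_0 = 7^189 mod 379 = 378. x_0 = 378 ≡ −1, so 7 is not a witness.
Base 75: x_0 = 75^189 mod 379 = 378. x_0 = 378 ≡ −1, so 75 is not a witness.
Base 331: x_0 = 331^189 mod 379 = 1. x_0 = 1, so 331 is not a witness.
No listed base is a witness for 379.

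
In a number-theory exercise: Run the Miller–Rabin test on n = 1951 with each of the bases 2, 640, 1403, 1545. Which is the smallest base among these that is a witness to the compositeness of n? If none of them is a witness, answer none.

none

n − 1 = 1950 = 2^1 · 975, so s = 1 and d = 975.
Base 2: x_0 = 2^975 mod 1951 = 1. x_0 = 1, so 2 is not a witness.
Base 640: x_0 = 640^975 mod 1951 = 1. x_0 = 1, so 640 is not a witness.
Base 1403: x_0 = 1403^975 mod 1951 = 1. x_0 = 1, so 1403 is not a witness.
Base 1545: x_0 = 1545^975 mod 1951 = 1. x_0 = 1, so 1545 is not a witness.
No listed base is a witness for 1951.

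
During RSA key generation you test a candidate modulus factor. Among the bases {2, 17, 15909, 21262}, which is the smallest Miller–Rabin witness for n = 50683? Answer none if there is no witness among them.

none

n − 1 = 50682 = 2^1 · 25341, so s = 1 and d = 25341.
Base 2: x_0 = 2^25341 mod 50683 = 50682. x_0 = 50682 ≡ −1, so 2 is not a witness.
Base 17: x_0 = 17^25341 mod 50683 = 50682. x_0 = 50682 ≡ −1, so 17 is not a witness.
Base 15909: x_0 = 15909^25341 mod 50683 = 50682. x_0 = 50682 ≡ −1, so 15909 is not a witness.
Base 21262: x_0 = 21262^25341 mod 50683 = 50682. x_0 = 50682 ≡ −1, so 21262 is not a witness.
No listed base is a witness for 50683.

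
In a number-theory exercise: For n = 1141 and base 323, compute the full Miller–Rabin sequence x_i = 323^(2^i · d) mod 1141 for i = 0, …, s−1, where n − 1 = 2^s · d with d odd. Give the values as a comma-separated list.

n − 1 = 1140 = 2^2 · 285, so s = 2 and d = 285.
x_0 = 323^285 mod 1141 = 351.
x_1 = 351^2 mod 1141 = 1114.

351, 1114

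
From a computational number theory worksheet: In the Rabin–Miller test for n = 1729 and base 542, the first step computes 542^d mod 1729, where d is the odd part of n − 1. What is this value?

n − 1 = 1728 = 2^6 · 27, so s = 6 and d = 27.
542^27 mod 1729 = 664.

664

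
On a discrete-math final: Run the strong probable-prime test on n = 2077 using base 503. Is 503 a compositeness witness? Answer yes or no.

yes

n − 1 = 2076 = 2^2 · 519, so s = 2 and d = 519.
x_0 = 503^519 mod 2077 = 1651.
x_0 is neither 1 nor 2076, so continue squaring.
x_1 = 1651^2 mod 2077 = 777.
Reached i = s−1 = 1 without hitting −1: 503 is a Miller–Rabin witness and 2077 is composite.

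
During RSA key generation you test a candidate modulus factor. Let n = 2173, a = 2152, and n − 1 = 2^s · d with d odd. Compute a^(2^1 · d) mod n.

1050

n − 1 = 2172 = 2^2 · 543, so s = 2 and d = 543.
x_0 = 2152^543 mod 2173 = 87.
x_1 = 87^2 mod 2173 = 1050.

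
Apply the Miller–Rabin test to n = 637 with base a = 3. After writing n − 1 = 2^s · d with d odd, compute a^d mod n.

209

n − 1 = 636 = 2^2 · 159, so s = 2 and d = 159.
3^159 mod 637 = 209.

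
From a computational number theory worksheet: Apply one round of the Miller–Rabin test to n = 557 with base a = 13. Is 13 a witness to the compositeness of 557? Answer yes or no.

n − 1 = 556 = 2^2 · 139, so s = 2 and d = 139.
x_0 = 13^139 mod 557 = 118.
x_0 is neither 1 nor 556, so continue squaring.
x_1 = 118^2 mod 557 = 556.
x_1 ≡ −1, so 13 is not a witness.

no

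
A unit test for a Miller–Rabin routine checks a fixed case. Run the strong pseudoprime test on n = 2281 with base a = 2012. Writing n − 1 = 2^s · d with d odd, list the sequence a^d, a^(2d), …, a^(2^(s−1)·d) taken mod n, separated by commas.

n − 1 = 2280 = 2^3 · 285, so s = 3 and d = 285.
x_0 = 2012^285 mod 2281 = 1595.
x_1 = 1595^2 mod 2281 = 710.
x_2 = 710^2 mod 2281 = 2280.

1595, 710, 2280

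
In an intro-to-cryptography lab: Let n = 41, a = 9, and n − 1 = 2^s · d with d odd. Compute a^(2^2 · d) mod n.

n − 1 = 40 = 2^3 · 5, so s = 3 and d = 5.
x_0 = 9^5 mod 41 = 9.
x_1 = 9^2 mod 41 = 40.
x_2 = 40^2 mod 41 = 1.

1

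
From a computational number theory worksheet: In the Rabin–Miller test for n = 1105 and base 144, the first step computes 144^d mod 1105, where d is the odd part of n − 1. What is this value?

859

n − 1 = 1104 = 2^4 · 69, so s = 4 and d = 69.
144^69 mod 1105 = 859.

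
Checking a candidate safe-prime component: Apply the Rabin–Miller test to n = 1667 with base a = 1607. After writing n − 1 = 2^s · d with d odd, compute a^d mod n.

n − 1 = 1666 = 2^1 · 833, so s = 1 and d = 833.
1607^833 mod 1667 = 1.

1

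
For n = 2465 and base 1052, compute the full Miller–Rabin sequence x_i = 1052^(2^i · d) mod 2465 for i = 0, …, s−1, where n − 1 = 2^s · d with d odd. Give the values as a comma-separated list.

n − 1 = 2464 = 2^5 · 77, so s = 5 and d = 77.
x_0 = 1052^77 mod 2465 = 2042.
x_1 = 2042^2 mod 2465 = 1449.
x_2 = 1449^2 mod 2465 = 1886.
x_3 = 1886^2 mod 2465 = 1.
x_4 = 1^2 mod 2465 = 1.

2042, 1449, 1886, 1, 1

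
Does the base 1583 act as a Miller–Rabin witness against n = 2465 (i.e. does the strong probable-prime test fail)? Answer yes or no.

yes

n − 1 = 2464 = 2^5 · 77, so s = 5 and d = 77.
x_0 = 1583^77 mod 2465 = 423.
x_0 is neither 1 nor 2464, so continue squaring.
x_1 = 423^2 mod 2465 = 1449.
x_2 = 1449^2 mod 2465 = 1886.
x_3 = 1886^2 mod 2465 = 1.
x_3 = 1 but x_2 ≠ ±1, a nontrivial square root of 1 — 1583 is a witness and 2465 is composite.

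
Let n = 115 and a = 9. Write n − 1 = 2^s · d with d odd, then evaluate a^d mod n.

n − 1 = 114 = 2^1 · 57, so s = 1 and d = 57.
9^57 mod 115 = 104.

104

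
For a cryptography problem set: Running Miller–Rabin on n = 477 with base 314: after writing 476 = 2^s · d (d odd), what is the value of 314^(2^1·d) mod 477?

n − 1 = 476 = 2^2 · 119, so s = 2 and d = 119.
x_0 = 314^119 mod 477 = 440.
x_1 = 440^2 mod 477 = 415.

415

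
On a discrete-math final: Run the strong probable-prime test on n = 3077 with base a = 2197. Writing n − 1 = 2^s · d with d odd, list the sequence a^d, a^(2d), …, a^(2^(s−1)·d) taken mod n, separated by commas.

n − 1 = 3076 = 2^2 · 769, so s = 2 and d = 769.
x_0 = 2197^769 mod 3077 = 208.
x_1 = 208^2 mod 3077 = 186.

208, 186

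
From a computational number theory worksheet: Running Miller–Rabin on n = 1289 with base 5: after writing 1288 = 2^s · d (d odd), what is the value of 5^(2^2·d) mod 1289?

1

n − 1 = 1288 = 2^3 · 161, so s = 3 and d = 161.
Repeated squaring mod 1289: 5^1 ≡ 5, 5^2 ≡ 25, 5^4 ≡ 625, 5^8 ≡ 58, 5^16 ≡ 786, 5^32 ≡ 365, 5^64 ≡ 458, 5^128 ≡ 946.
161 = 128 + 32 + 1, so 5^161 ≡ 946·365·5 ≡ 479 (mod 1289).
x_0 = 479.
x_1 = 479^2 mod 1289 = 1288.
x_2 = 1288^2 mod 1289 = 1.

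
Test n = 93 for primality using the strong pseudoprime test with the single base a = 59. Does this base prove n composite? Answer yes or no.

yes

n − 1 = 92 = 2^2 · 23, so s = 2 and d = 23.
x_0 = 59^23 mod 93 = 20.
x_0 is neither 1 nor 92, so continue squaring.
x_1 = 20^2 mod 93 = 28.
Reached i = s−1 = 1 without hitting −1: 59 is a Miller–Rabin witness and 93 is composite.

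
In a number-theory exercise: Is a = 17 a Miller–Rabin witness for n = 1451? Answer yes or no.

n − 1 = 1450 = 2^1 · 725, so s = 1 and d = 725.
By repeated squaring, 17^725 ≡ 1450 (mod 1451).
x_0 = 17^725 mod 1451 = 1450.
x_0 = 1450 ≡ −1, so 17 is not a witness.

no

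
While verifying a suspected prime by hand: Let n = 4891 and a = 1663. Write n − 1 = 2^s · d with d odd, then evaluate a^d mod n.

885

n − 1 = 4890 = 2^1 · 2445, so s = 1 and d = 2445.
1663^2445 mod 4891 = 885.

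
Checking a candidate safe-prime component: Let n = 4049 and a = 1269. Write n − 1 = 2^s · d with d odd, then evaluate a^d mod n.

3773

n − 1 = 4048 = 2^4 · 253, so s = 4 and d = 253.
1269^253 mod 4049 = 3773.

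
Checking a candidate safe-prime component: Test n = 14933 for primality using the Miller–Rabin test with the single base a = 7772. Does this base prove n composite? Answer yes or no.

n − 1 = 14932 = 2^2 · 3733, so s = 2 and d = 3733.
x_0 = 7772^3733 mod 14933 = 7772.
x_0 is neither 1 nor 14932, so continue squaring.
x_1 = 7772^2 mod 14933 = 14932.
x_1 ≡ −1, so 7772 is not a witness.

no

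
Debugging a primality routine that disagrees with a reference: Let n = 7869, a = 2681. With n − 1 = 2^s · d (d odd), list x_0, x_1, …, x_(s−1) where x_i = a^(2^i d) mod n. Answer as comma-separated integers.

3059, 1240

n − 1 = 7868 = 2^2 · 1967, so s = 2 and d = 1967.
x_0 = 2681^1967 mod 7869 = 3059.
x_1 = 3059^2 mod 7869 = 1240.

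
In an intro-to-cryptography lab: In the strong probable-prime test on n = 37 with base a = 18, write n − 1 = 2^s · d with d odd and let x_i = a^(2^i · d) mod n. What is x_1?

n − 1 = 36 = 2^2 · 9, so s = 2 and d = 9.
x_0 = 18^9 mod 37 = 31.
x_1 = 31^2 mod 37 = 36.

36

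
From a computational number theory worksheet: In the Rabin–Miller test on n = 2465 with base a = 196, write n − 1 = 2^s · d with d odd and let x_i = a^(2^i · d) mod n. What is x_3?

1

n − 1 = 2464 = 2^5 · 77, so s = 5 and d = 77.
Repeated squaring mod 2465: 196^1 ≡ 196, 196^2 ≡ 1441, 196^4 ≡ 951, 196^8 ≡ 2211, 196^16 ≡ 426, 196^32 ≡ 1531, 196^64 ≡ 2211.
77 = 64 + 8 + 4 + 1, so 196^77 ≡ 2211·2211·951·196 ≡ 2116 (mod 2465).
x_0 = 2116.
x_1 = 2116^2 mod 2465 = 1016.
x_2 = 1016^2 mod 2465 = 1886.
x_3 = 1886^2 mod 2465 = 1.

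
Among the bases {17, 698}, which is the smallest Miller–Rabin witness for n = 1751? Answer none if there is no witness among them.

17

n − 1 = 1750 = 2^1 · 875, so s = 1 and d = 875.
Base 17: x_0 = 17^875 mod 1751 = 1071. x_0 ∉ {1, 1750} and s = 1, so 17 is a Miller–Rabin witness and 1751 is composite.
Base 698: x_0 = 698^875 mod 1751 = 1548. x_0 ∉ {1, 1750} and s = 1, so 698 is a Miller–Rabin witness and 1751 is composite.
The smallest witness among the given bases is 17.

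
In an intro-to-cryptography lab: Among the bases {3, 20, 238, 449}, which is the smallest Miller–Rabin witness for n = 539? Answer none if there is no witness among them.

n − 1 = 538 = 2^1 · 269, so s = 1 and d = 269.
Base 3: x_0 = 3^269 mod 539 = 26. x_0 ∉ {1, 538} and s = 1, so 3 is a Miller–Rabin witness and 539 is composite.
Base 20: x_0 = 20^269 mod 539 = 258. x_0 ∉ {1, 538} and s = 1, so 20 is a Miller–Rabin witness and 539 is composite.
Base 238: x_0 = 238^269 mod 539 = 294. x_0 ∉ {1, 538} and s = 1, so 238 is a Miller–Rabin witness and 539 is composite.
Base 449: x_0 = 449^269 mod 539 = 71. x_0 ∉ {1, 538} and s = 1, so 449 is a Miller–Rabin witness and 539 is composite.
The smallest witness among the given bases is 3.

3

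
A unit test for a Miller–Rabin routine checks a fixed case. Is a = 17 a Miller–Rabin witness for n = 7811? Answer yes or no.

n − 1 = 7810 = 2^1 · 3905, so s = 1 and d = 3905.
Repeated squaring mod 7811: 17^1 ≡ 17, 17^2 ≡ 289, 17^4 ≡ 5411, 17^8 ≡ 3293, 17^16 ≡ 2181, 17^32 ≡ 7673, 17^64 ≡ 3422, 17^128 ≡ 1395, 17^256 ≡ 1086, 17^512 ≡ 7746, 17^1024 ≡ 4225, 17^2048 ≡ 2490.
3905 = 2048 + 1024 + 512 + 256 + 64 + 1, so 17^3905 ≡ 2490·4225·7746·1086·3422·17 ≡ 1891 (mod 7811).
x_0 = 17^3905 mod 7811 = 1891.
x_0 ∉ {1, 7810} and s = 1, so 17 is a Miller–Rabin witness and 7811 is composite.

yes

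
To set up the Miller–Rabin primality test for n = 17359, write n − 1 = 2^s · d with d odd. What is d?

8679

Halving: 17358 → 8679; 8679 is odd.
So 17358 = 2^1 · 8679.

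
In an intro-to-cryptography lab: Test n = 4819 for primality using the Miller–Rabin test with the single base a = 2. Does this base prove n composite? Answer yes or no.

n − 1 = 4818 = 2^1 · 2409, so s = 1 and d = 2409.
By repeated squaring, 2^2409 ≡ 1000 (mod 4819).
x_0 = 2^2409 mod 4819 = 1000.
x_0 ∉ {1, 4818} and s = 1, so 2 is a Miller–Rabin witness and 4819 is composite.

yes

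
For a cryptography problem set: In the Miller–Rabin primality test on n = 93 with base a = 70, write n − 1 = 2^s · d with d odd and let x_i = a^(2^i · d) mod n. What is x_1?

n − 1 = 92 = 2^2 · 23, so s = 2 and d = 23.
Repeated squaring mod 93: 70^1 ≡ 70, 70^2 ≡ 64, 70^4 ≡ 4, 70^8 ≡ 16, 70^16 ≡ 70.
23 = 16 + 4 + 2 + 1, so 70^23 ≡ 70·4·64·70 ≡ 16 (mod 93).
x_0 = 16.
x_1 = 16^2 mod 93 = 70.

70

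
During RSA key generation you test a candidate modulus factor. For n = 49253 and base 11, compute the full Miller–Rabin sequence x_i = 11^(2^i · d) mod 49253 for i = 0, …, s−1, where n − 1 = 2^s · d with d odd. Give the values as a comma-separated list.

37617, 49252

n − 1 = 49252 = 2^2 · 12313, so s = 2 and d = 12313.
x_0 = 11^12313 mod 49253 = 37617.
x_1 = 37617^2 mod 49253 = 49252.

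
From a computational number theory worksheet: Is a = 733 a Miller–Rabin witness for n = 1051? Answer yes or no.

no

n − 1 = 1050 = 2^1 · 525, so s = 1 and d = 525.
Repeated squaring mod 1051: 733^1 ≡ 733, 733^2 ≡ 228, 733^4 ≡ 485, 733^8 ≡ 852, 733^16 ≡ 714, 733^32 ≡ 61, 733^64 ≡ 568, 733^128 ≡ 1018, 733^256 ≡ 38, 733^512 ≡ 393.
525 = 512 + 8 + 4 + 1, so 733^525 ≡ 393·852·485·733 ≡ 1050 (mod 1051).
x_0 = 733^525 mod 1051 = 1050.
x_0 = 1050 ≡ −1, so 733 is not a witness.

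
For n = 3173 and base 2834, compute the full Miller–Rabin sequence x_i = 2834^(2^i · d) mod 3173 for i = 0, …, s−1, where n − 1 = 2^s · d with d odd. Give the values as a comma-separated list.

n − 1 = 3172 = 2^2 · 793, so s = 2 and d = 793.
x_0 = 2834^793 mod 3173 = 2359.
x_1 = 2359^2 mod 3173 = 2612.

2359, 2612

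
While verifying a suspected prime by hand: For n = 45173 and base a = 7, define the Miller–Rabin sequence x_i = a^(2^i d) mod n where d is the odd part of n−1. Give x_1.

n − 1 = 45172 = 2^2 · 11293, so s = 2 and d = 11293.
x_0 = 7^11293 mod 45173 = 13812.
x_1 = 13812^2 mod 45173 = 5765.

5765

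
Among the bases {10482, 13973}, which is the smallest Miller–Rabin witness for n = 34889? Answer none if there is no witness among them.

10482

n − 1 = 34888 = 2^3 · 4361, so s = 3 and d = 4361.
Base 10482: x_0 = 10482^4361 mod 34889 = 31381. x_0 is neither 1 nor 34888, so continue squaring. x_1 = 31381^2 mod 34889 = 25136. x_2 = 25136^2 mod 34889 = 13595. Reached i = s−1 = 2 without hitting −1: 10482 is a Miller–Rabin witness and 34889 is composite.
Base 13973: x_0 = 13973^4361 mod 34889 = 32413. x_0 is neither 1 nor 34888, so continue squaring. x_1 = 32413^2 mod 34889 = 25001. x_2 = 25001^2 mod 34889 = 13566. Reached i = s−1 = 2 without hitting −1: 13973 is a Miller–Rabin witness and 34889 is composite.
The smallest witness among the given bases is 10482.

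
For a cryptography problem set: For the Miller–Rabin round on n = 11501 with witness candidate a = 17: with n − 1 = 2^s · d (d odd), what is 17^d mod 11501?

n − 1 = 11500 = 2^2 · 2875, so s = 2 and d = 2875.
17^2875 mod 11501 = 6919.

6919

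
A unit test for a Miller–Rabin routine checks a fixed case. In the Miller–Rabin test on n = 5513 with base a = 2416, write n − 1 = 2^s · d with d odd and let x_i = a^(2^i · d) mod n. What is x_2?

5042

n − 1 = 5512 = 2^3 · 689, so s = 3 and d = 689.
x_0 = 2416^689 mod 5513 = 3468.
x_1 = 3468^2 mod 5513 = 3171.
x_2 = 3171^2 mod 5513 = 5042.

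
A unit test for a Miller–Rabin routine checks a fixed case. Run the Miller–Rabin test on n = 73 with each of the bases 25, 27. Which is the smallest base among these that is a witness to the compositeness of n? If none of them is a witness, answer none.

n − 1 = 72 = 2^3 · 9, so s = 3 and d = 9.
Base 25: x_0 = 25^9 mod 73 = 27. x_0 is neither 1 nor 72, so continue squaring. x_1 = 27^2 mod 73 = 72. x_1 ≡ −1, so 25 is not a witness.
Base 27: x_0 = 27^9 mod 73 = 27. x_0 is neither 1 nor 72, so continue squaring. x_1 = 27^2 mod 73 = 72. x_1 ≡ −1, so 27 is not a witness.
No listed base is a witness for 73.

none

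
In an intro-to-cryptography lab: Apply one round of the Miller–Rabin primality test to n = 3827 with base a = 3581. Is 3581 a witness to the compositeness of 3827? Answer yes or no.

yes

n − 1 = 3826 = 2^1 · 1913, so s = 1 and d = 1913.
x_0 = 3581^1913 mod 3827 = 1318.
x_0 ∉ {1, 3826} and s = 1, so 3581 is a Miller–Rabin witness and 3827 is composite.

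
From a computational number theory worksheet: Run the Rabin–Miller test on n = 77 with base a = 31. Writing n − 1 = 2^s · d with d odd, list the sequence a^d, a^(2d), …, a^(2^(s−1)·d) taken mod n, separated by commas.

n − 1 = 76 = 2^2 · 19, so s = 2 and d = 19.
x_0 = 31^19 mod 77 = 38.
x_1 = 38^2 mod 77 = 58.

38, 58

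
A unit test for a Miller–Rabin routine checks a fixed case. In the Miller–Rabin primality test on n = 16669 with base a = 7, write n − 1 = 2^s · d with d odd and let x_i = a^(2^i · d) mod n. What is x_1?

15257

n − 1 = 16668 = 2^2 · 4167, so s = 2 and d = 4167.
x_0 = 7^4167 mod 16669 = 4955.
x_1 = 4955^2 mod 16669 = 15257.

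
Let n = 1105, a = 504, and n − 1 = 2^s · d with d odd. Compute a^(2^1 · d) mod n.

n − 1 = 1104 = 2^4 · 69, so s = 4 and d = 69.
Repeated squaring mod 1105: 504^1 ≡ 504, 504^2 ≡ 971, 504^4 ≡ 276, 504^8 ≡ 1036, 504^16 ≡ 341, 504^32 ≡ 256, 504^64 ≡ 341.
69 = 64 + 4 + 1, so 504^69 ≡ 341·276·504 ≡ 129 (mod 1105).
x_0 = 129.
x_1 = 129^2 mod 1105 = 66.

66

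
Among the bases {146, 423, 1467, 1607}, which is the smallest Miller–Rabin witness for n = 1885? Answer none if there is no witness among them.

none

n − 1 = 1884 = 2^2 · 471, so s = 2 and d = 471.
Base 146: x_0 = 146^471 mod 1885 = 1. x_0 = 1, so 146 is not a witness.
Base 423: x_0 = 423^471 mod 1885 = 447. x_0 is neither 1 nor 1884, so continue squaring. x_1 = 447^2 mod 1885 = 1884. x_1 ≡ −1, so 423 is not a witness.
Base 1467: x_0 = 1467^471 mod 1885 = 1578. x_0 is neither 1 nor 1884, so continue squaring. x_1 = 1578^2 mod 1885 = 1884. x_1 ≡ −1, so 1467 is not a witness.
Base 1607: x_0 = 1607^471 mod 1885 = 278. x_0 is neither 1 nor 1884, so continue squaring. x_1 = 278^2 mod 1885 = 1884. x_1 ≡ −1, so 1607 is not a witness.
No listed base is a witness for 1885.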